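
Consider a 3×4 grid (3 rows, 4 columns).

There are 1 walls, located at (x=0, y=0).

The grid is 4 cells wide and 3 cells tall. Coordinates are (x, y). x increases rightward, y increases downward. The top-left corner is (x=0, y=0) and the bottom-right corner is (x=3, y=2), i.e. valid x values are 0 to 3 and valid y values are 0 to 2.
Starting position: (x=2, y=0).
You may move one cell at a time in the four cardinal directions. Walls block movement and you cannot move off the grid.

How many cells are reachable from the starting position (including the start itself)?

Answer: Reachable cells: 11

Derivation:
BFS flood-fill from (x=2, y=0):
  Distance 0: (x=2, y=0)
  Distance 1: (x=1, y=0), (x=3, y=0), (x=2, y=1)
  Distance 2: (x=1, y=1), (x=3, y=1), (x=2, y=2)
  Distance 3: (x=0, y=1), (x=1, y=2), (x=3, y=2)
  Distance 4: (x=0, y=2)
Total reachable: 11 (grid has 11 open cells total)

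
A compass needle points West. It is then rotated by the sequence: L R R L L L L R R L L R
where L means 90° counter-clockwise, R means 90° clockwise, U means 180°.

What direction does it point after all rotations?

Answer: Final heading: East

Derivation:
Start: West
  L (left (90° counter-clockwise)) -> South
  R (right (90° clockwise)) -> West
  R (right (90° clockwise)) -> North
  L (left (90° counter-clockwise)) -> West
  L (left (90° counter-clockwise)) -> South
  L (left (90° counter-clockwise)) -> East
  L (left (90° counter-clockwise)) -> North
  R (right (90° clockwise)) -> East
  R (right (90° clockwise)) -> South
  L (left (90° counter-clockwise)) -> East
  L (left (90° counter-clockwise)) -> North
  R (right (90° clockwise)) -> East
Final: East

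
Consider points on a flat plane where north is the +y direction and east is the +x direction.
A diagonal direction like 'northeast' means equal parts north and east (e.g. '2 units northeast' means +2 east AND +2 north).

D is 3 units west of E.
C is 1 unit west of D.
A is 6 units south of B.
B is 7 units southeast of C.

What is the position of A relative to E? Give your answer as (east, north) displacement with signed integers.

Place E at the origin (east=0, north=0).
  D is 3 units west of E: delta (east=-3, north=+0); D at (east=-3, north=0).
  C is 1 unit west of D: delta (east=-1, north=+0); C at (east=-4, north=0).
  B is 7 units southeast of C: delta (east=+7, north=-7); B at (east=3, north=-7).
  A is 6 units south of B: delta (east=+0, north=-6); A at (east=3, north=-13).
Therefore A relative to E: (east=3, north=-13).

Answer: A is at (east=3, north=-13) relative to E.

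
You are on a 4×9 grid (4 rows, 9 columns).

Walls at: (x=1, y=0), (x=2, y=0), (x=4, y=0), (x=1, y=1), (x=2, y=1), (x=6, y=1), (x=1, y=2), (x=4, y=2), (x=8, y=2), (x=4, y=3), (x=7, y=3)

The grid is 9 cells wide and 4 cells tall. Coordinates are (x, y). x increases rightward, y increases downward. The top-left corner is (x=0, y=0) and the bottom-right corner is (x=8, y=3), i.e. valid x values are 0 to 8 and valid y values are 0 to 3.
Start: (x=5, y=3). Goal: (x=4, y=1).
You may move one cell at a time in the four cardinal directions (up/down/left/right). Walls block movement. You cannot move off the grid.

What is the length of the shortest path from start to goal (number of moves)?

Answer: Shortest path length: 3

Derivation:
BFS from (x=5, y=3) until reaching (x=4, y=1):
  Distance 0: (x=5, y=3)
  Distance 1: (x=5, y=2), (x=6, y=3)
  Distance 2: (x=5, y=1), (x=6, y=2)
  Distance 3: (x=5, y=0), (x=4, y=1), (x=7, y=2)  <- goal reached here
One shortest path (3 moves): (x=5, y=3) -> (x=5, y=2) -> (x=5, y=1) -> (x=4, y=1)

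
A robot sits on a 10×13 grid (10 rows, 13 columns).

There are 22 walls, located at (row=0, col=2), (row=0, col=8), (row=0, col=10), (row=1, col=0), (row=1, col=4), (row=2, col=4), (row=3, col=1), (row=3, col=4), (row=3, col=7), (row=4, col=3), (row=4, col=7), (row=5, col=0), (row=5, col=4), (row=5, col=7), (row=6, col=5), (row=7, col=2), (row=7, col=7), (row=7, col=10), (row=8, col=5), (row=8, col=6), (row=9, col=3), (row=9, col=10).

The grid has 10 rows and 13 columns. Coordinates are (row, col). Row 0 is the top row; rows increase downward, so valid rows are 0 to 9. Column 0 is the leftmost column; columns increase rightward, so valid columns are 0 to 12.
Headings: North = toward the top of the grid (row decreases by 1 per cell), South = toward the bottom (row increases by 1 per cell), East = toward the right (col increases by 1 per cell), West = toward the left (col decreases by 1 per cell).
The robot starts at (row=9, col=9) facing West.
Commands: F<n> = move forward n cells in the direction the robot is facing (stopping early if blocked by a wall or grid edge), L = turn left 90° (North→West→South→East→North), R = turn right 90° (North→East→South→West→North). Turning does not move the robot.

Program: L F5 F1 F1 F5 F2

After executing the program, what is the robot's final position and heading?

Start: (row=9, col=9), facing West
  L: turn left, now facing South
  F5: move forward 0/5 (blocked), now at (row=9, col=9)
  F1: move forward 0/1 (blocked), now at (row=9, col=9)
  F1: move forward 0/1 (blocked), now at (row=9, col=9)
  F5: move forward 0/5 (blocked), now at (row=9, col=9)
  F2: move forward 0/2 (blocked), now at (row=9, col=9)
Final: (row=9, col=9), facing South

Answer: Final position: (row=9, col=9), facing South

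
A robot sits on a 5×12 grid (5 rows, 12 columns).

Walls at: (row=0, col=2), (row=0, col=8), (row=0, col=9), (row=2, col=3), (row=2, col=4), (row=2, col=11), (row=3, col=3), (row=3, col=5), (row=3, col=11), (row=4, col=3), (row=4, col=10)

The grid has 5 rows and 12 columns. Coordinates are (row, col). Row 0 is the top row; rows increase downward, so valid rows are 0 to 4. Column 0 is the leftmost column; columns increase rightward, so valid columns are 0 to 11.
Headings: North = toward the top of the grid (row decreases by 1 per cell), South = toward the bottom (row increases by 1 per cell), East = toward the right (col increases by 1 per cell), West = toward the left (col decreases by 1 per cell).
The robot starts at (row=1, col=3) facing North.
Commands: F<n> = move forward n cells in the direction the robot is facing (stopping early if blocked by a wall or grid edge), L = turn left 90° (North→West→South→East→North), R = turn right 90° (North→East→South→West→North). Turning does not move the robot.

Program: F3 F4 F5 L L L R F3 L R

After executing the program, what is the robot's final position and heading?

Answer: Final position: (row=1, col=3), facing South

Derivation:
Start: (row=1, col=3), facing North
  F3: move forward 1/3 (blocked), now at (row=0, col=3)
  F4: move forward 0/4 (blocked), now at (row=0, col=3)
  F5: move forward 0/5 (blocked), now at (row=0, col=3)
  L: turn left, now facing West
  L: turn left, now facing South
  L: turn left, now facing East
  R: turn right, now facing South
  F3: move forward 1/3 (blocked), now at (row=1, col=3)
  L: turn left, now facing East
  R: turn right, now facing South
Final: (row=1, col=3), facing South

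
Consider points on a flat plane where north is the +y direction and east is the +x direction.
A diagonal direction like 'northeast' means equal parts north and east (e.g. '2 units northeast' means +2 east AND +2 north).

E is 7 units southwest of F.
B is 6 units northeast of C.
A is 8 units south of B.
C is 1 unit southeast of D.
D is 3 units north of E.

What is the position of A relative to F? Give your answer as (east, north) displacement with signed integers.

Answer: A is at (east=0, north=-7) relative to F.

Derivation:
Place F at the origin (east=0, north=0).
  E is 7 units southwest of F: delta (east=-7, north=-7); E at (east=-7, north=-7).
  D is 3 units north of E: delta (east=+0, north=+3); D at (east=-7, north=-4).
  C is 1 unit southeast of D: delta (east=+1, north=-1); C at (east=-6, north=-5).
  B is 6 units northeast of C: delta (east=+6, north=+6); B at (east=0, north=1).
  A is 8 units south of B: delta (east=+0, north=-8); A at (east=0, north=-7).
Therefore A relative to F: (east=0, north=-7).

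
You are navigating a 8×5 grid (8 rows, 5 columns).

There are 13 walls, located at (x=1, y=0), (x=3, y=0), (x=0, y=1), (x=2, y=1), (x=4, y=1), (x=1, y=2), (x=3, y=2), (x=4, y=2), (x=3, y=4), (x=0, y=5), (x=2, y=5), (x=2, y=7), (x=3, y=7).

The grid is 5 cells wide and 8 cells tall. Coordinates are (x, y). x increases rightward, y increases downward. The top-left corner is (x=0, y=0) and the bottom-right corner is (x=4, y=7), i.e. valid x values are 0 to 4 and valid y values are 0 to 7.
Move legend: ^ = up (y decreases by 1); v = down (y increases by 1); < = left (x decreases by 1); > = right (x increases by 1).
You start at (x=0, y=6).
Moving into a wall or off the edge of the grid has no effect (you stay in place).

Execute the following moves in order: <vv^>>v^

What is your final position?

Answer: Final position: (x=2, y=6)

Derivation:
Start: (x=0, y=6)
  < (left): blocked, stay at (x=0, y=6)
  v (down): (x=0, y=6) -> (x=0, y=7)
  v (down): blocked, stay at (x=0, y=7)
  ^ (up): (x=0, y=7) -> (x=0, y=6)
  > (right): (x=0, y=6) -> (x=1, y=6)
  > (right): (x=1, y=6) -> (x=2, y=6)
  v (down): blocked, stay at (x=2, y=6)
  ^ (up): blocked, stay at (x=2, y=6)
Final: (x=2, y=6)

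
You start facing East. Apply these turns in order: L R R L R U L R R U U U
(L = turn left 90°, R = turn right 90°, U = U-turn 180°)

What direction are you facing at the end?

Start: East
  L (left (90° counter-clockwise)) -> North
  R (right (90° clockwise)) -> East
  R (right (90° clockwise)) -> South
  L (left (90° counter-clockwise)) -> East
  R (right (90° clockwise)) -> South
  U (U-turn (180°)) -> North
  L (left (90° counter-clockwise)) -> West
  R (right (90° clockwise)) -> North
  R (right (90° clockwise)) -> East
  U (U-turn (180°)) -> West
  U (U-turn (180°)) -> East
  U (U-turn (180°)) -> West
Final: West

Answer: Final heading: West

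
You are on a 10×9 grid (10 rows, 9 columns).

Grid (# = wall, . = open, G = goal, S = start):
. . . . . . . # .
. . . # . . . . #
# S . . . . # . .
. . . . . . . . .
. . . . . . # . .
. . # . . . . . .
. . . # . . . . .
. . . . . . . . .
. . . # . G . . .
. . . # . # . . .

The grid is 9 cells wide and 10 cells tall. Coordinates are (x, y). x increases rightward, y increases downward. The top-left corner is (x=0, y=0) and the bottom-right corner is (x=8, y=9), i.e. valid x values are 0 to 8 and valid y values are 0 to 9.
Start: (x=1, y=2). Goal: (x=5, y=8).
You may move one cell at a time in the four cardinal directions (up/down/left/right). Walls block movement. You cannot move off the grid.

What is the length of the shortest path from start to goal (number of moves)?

BFS from (x=1, y=2) until reaching (x=5, y=8):
  Distance 0: (x=1, y=2)
  Distance 1: (x=1, y=1), (x=2, y=2), (x=1, y=3)
  Distance 2: (x=1, y=0), (x=0, y=1), (x=2, y=1), (x=3, y=2), (x=0, y=3), (x=2, y=3), (x=1, y=4)
  Distance 3: (x=0, y=0), (x=2, y=0), (x=4, y=2), (x=3, y=3), (x=0, y=4), (x=2, y=4), (x=1, y=5)
  Distance 4: (x=3, y=0), (x=4, y=1), (x=5, y=2), (x=4, y=3), (x=3, y=4), (x=0, y=5), (x=1, y=6)
  Distance 5: (x=4, y=0), (x=5, y=1), (x=5, y=3), (x=4, y=4), (x=3, y=5), (x=0, y=6), (x=2, y=6), (x=1, y=7)
  Distance 6: (x=5, y=0), (x=6, y=1), (x=6, y=3), (x=5, y=4), (x=4, y=5), (x=0, y=7), (x=2, y=7), (x=1, y=8)
  Distance 7: (x=6, y=0), (x=7, y=1), (x=7, y=3), (x=5, y=5), (x=4, y=6), (x=3, y=7), (x=0, y=8), (x=2, y=8), (x=1, y=9)
  Distance 8: (x=7, y=2), (x=8, y=3), (x=7, y=4), (x=6, y=5), (x=5, y=6), (x=4, y=7), (x=0, y=9), (x=2, y=9)
  Distance 9: (x=8, y=2), (x=8, y=4), (x=7, y=5), (x=6, y=6), (x=5, y=7), (x=4, y=8)
  Distance 10: (x=8, y=5), (x=7, y=6), (x=6, y=7), (x=5, y=8), (x=4, y=9)  <- goal reached here
One shortest path (10 moves): (x=1, y=2) -> (x=2, y=2) -> (x=3, y=2) -> (x=4, y=2) -> (x=5, y=2) -> (x=5, y=3) -> (x=5, y=4) -> (x=5, y=5) -> (x=5, y=6) -> (x=5, y=7) -> (x=5, y=8)

Answer: Shortest path length: 10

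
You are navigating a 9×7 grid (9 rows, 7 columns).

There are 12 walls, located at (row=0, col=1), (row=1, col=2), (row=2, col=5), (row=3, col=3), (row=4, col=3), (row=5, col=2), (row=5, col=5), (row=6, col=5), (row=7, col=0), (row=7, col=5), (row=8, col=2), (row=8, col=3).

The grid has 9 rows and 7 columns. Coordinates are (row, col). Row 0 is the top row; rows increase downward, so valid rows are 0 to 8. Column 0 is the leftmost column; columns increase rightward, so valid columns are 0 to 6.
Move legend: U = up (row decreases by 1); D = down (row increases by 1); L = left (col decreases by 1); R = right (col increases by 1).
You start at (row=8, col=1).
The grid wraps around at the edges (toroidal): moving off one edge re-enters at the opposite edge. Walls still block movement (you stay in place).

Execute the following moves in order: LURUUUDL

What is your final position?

Answer: Final position: (row=6, col=0)

Derivation:
Start: (row=8, col=1)
  L (left): (row=8, col=1) -> (row=8, col=0)
  U (up): blocked, stay at (row=8, col=0)
  R (right): (row=8, col=0) -> (row=8, col=1)
  U (up): (row=8, col=1) -> (row=7, col=1)
  U (up): (row=7, col=1) -> (row=6, col=1)
  U (up): (row=6, col=1) -> (row=5, col=1)
  D (down): (row=5, col=1) -> (row=6, col=1)
  L (left): (row=6, col=1) -> (row=6, col=0)
Final: (row=6, col=0)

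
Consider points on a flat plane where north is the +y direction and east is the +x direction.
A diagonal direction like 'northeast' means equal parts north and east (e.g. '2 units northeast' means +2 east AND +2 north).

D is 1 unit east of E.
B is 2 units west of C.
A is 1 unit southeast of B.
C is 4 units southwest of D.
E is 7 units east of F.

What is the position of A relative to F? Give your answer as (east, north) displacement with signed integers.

Place F at the origin (east=0, north=0).
  E is 7 units east of F: delta (east=+7, north=+0); E at (east=7, north=0).
  D is 1 unit east of E: delta (east=+1, north=+0); D at (east=8, north=0).
  C is 4 units southwest of D: delta (east=-4, north=-4); C at (east=4, north=-4).
  B is 2 units west of C: delta (east=-2, north=+0); B at (east=2, north=-4).
  A is 1 unit southeast of B: delta (east=+1, north=-1); A at (east=3, north=-5).
Therefore A relative to F: (east=3, north=-5).

Answer: A is at (east=3, north=-5) relative to F.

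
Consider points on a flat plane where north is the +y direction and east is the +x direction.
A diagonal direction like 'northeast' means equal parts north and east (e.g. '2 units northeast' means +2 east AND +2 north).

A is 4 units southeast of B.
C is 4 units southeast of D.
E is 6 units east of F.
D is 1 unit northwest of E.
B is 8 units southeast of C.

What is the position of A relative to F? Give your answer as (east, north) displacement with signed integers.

Place F at the origin (east=0, north=0).
  E is 6 units east of F: delta (east=+6, north=+0); E at (east=6, north=0).
  D is 1 unit northwest of E: delta (east=-1, north=+1); D at (east=5, north=1).
  C is 4 units southeast of D: delta (east=+4, north=-4); C at (east=9, north=-3).
  B is 8 units southeast of C: delta (east=+8, north=-8); B at (east=17, north=-11).
  A is 4 units southeast of B: delta (east=+4, north=-4); A at (east=21, north=-15).
Therefore A relative to F: (east=21, north=-15).

Answer: A is at (east=21, north=-15) relative to F.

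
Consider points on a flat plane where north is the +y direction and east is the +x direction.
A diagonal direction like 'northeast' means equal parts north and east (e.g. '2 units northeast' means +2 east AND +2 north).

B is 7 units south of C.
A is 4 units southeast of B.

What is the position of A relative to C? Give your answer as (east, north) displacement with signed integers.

Answer: A is at (east=4, north=-11) relative to C.

Derivation:
Place C at the origin (east=0, north=0).
  B is 7 units south of C: delta (east=+0, north=-7); B at (east=0, north=-7).
  A is 4 units southeast of B: delta (east=+4, north=-4); A at (east=4, north=-11).
Therefore A relative to C: (east=4, north=-11).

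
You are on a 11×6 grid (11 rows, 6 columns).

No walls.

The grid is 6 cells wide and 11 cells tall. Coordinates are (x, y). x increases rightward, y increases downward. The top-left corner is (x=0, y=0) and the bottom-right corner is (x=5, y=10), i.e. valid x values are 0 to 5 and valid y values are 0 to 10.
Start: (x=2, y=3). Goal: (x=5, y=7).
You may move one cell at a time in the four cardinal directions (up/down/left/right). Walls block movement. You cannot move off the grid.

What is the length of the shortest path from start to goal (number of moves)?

Answer: Shortest path length: 7

Derivation:
BFS from (x=2, y=3) until reaching (x=5, y=7):
  Distance 0: (x=2, y=3)
  Distance 1: (x=2, y=2), (x=1, y=3), (x=3, y=3), (x=2, y=4)
  Distance 2: (x=2, y=1), (x=1, y=2), (x=3, y=2), (x=0, y=3), (x=4, y=3), (x=1, y=4), (x=3, y=4), (x=2, y=5)
  Distance 3: (x=2, y=0), (x=1, y=1), (x=3, y=1), (x=0, y=2), (x=4, y=2), (x=5, y=3), (x=0, y=4), (x=4, y=4), (x=1, y=5), (x=3, y=5), (x=2, y=6)
  Distance 4: (x=1, y=0), (x=3, y=0), (x=0, y=1), (x=4, y=1), (x=5, y=2), (x=5, y=4), (x=0, y=5), (x=4, y=5), (x=1, y=6), (x=3, y=6), (x=2, y=7)
  Distance 5: (x=0, y=0), (x=4, y=0), (x=5, y=1), (x=5, y=5), (x=0, y=6), (x=4, y=6), (x=1, y=7), (x=3, y=7), (x=2, y=8)
  Distance 6: (x=5, y=0), (x=5, y=6), (x=0, y=7), (x=4, y=7), (x=1, y=8), (x=3, y=8), (x=2, y=9)
  Distance 7: (x=5, y=7), (x=0, y=8), (x=4, y=8), (x=1, y=9), (x=3, y=9), (x=2, y=10)  <- goal reached here
One shortest path (7 moves): (x=2, y=3) -> (x=3, y=3) -> (x=4, y=3) -> (x=5, y=3) -> (x=5, y=4) -> (x=5, y=5) -> (x=5, y=6) -> (x=5, y=7)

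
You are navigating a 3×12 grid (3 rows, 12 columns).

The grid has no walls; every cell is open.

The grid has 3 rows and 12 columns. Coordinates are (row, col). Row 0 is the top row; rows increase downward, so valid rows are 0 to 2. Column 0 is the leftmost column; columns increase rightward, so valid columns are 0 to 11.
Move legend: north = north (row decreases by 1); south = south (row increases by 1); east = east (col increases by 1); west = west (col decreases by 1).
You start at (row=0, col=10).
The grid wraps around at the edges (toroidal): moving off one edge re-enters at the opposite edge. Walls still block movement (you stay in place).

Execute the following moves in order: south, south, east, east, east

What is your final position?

Answer: Final position: (row=2, col=1)

Derivation:
Start: (row=0, col=10)
  south (south): (row=0, col=10) -> (row=1, col=10)
  south (south): (row=1, col=10) -> (row=2, col=10)
  east (east): (row=2, col=10) -> (row=2, col=11)
  east (east): (row=2, col=11) -> (row=2, col=0)
  east (east): (row=2, col=0) -> (row=2, col=1)
Final: (row=2, col=1)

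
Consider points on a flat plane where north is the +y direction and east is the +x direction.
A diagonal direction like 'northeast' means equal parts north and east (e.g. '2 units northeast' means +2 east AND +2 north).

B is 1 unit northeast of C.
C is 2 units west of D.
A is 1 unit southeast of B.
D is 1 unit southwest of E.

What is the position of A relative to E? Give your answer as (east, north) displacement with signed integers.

Place E at the origin (east=0, north=0).
  D is 1 unit southwest of E: delta (east=-1, north=-1); D at (east=-1, north=-1).
  C is 2 units west of D: delta (east=-2, north=+0); C at (east=-3, north=-1).
  B is 1 unit northeast of C: delta (east=+1, north=+1); B at (east=-2, north=0).
  A is 1 unit southeast of B: delta (east=+1, north=-1); A at (east=-1, north=-1).
Therefore A relative to E: (east=-1, north=-1).

Answer: A is at (east=-1, north=-1) relative to E.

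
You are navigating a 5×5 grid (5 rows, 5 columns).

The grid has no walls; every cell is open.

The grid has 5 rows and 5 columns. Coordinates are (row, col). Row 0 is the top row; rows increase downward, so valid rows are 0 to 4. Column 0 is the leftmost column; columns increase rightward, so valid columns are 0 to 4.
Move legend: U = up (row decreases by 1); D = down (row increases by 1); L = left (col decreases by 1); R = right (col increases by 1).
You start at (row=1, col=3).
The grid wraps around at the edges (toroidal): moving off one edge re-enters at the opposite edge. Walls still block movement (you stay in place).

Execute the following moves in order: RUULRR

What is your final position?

Start: (row=1, col=3)
  R (right): (row=1, col=3) -> (row=1, col=4)
  U (up): (row=1, col=4) -> (row=0, col=4)
  U (up): (row=0, col=4) -> (row=4, col=4)
  L (left): (row=4, col=4) -> (row=4, col=3)
  R (right): (row=4, col=3) -> (row=4, col=4)
  R (right): (row=4, col=4) -> (row=4, col=0)
Final: (row=4, col=0)

Answer: Final position: (row=4, col=0)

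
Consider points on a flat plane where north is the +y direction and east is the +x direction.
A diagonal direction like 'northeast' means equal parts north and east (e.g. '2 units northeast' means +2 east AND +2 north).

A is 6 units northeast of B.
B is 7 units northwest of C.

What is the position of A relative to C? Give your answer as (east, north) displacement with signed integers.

Answer: A is at (east=-1, north=13) relative to C.

Derivation:
Place C at the origin (east=0, north=0).
  B is 7 units northwest of C: delta (east=-7, north=+7); B at (east=-7, north=7).
  A is 6 units northeast of B: delta (east=+6, north=+6); A at (east=-1, north=13).
Therefore A relative to C: (east=-1, north=13).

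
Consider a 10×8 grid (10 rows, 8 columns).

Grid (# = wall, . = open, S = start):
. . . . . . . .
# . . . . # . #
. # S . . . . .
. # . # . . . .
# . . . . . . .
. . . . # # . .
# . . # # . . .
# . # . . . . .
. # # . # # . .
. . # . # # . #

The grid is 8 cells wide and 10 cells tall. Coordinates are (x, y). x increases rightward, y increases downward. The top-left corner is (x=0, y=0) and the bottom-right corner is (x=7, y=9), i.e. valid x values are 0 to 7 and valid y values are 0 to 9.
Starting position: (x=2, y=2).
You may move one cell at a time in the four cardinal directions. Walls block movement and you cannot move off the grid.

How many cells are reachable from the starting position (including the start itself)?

Answer: Reachable cells: 53

Derivation:
BFS flood-fill from (x=2, y=2):
  Distance 0: (x=2, y=2)
  Distance 1: (x=2, y=1), (x=3, y=2), (x=2, y=3)
  Distance 2: (x=2, y=0), (x=1, y=1), (x=3, y=1), (x=4, y=2), (x=2, y=4)
  Distance 3: (x=1, y=0), (x=3, y=0), (x=4, y=1), (x=5, y=2), (x=4, y=3), (x=1, y=4), (x=3, y=4), (x=2, y=5)
  Distance 4: (x=0, y=0), (x=4, y=0), (x=6, y=2), (x=5, y=3), (x=4, y=4), (x=1, y=5), (x=3, y=5), (x=2, y=6)
  Distance 5: (x=5, y=0), (x=6, y=1), (x=7, y=2), (x=6, y=3), (x=5, y=4), (x=0, y=5), (x=1, y=6)
  Distance 6: (x=6, y=0), (x=7, y=3), (x=6, y=4), (x=1, y=7)
  Distance 7: (x=7, y=0), (x=7, y=4), (x=6, y=5)
  Distance 8: (x=7, y=5), (x=6, y=6)
  Distance 9: (x=5, y=6), (x=7, y=6), (x=6, y=7)
  Distance 10: (x=5, y=7), (x=7, y=7), (x=6, y=8)
  Distance 11: (x=4, y=7), (x=7, y=8), (x=6, y=9)
  Distance 12: (x=3, y=7)
  Distance 13: (x=3, y=8)
  Distance 14: (x=3, y=9)
Total reachable: 53 (grid has 58 open cells total)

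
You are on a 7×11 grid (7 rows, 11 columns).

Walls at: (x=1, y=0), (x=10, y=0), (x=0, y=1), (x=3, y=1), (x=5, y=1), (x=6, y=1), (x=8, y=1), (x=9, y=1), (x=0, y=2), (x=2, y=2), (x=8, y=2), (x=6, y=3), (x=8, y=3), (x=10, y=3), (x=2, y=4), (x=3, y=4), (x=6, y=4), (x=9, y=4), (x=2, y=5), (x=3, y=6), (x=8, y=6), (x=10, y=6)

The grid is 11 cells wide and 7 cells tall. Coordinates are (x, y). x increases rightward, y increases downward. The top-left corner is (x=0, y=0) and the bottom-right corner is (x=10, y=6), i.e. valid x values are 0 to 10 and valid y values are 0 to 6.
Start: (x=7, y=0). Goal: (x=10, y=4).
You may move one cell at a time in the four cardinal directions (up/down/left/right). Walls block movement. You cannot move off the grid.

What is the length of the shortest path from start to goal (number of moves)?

Answer: Shortest path length: 9

Derivation:
BFS from (x=7, y=0) until reaching (x=10, y=4):
  Distance 0: (x=7, y=0)
  Distance 1: (x=6, y=0), (x=8, y=0), (x=7, y=1)
  Distance 2: (x=5, y=0), (x=9, y=0), (x=7, y=2)
  Distance 3: (x=4, y=0), (x=6, y=2), (x=7, y=3)
  Distance 4: (x=3, y=0), (x=4, y=1), (x=5, y=2), (x=7, y=4)
  Distance 5: (x=2, y=0), (x=4, y=2), (x=5, y=3), (x=8, y=4), (x=7, y=5)
  Distance 6: (x=2, y=1), (x=3, y=2), (x=4, y=3), (x=5, y=4), (x=6, y=5), (x=8, y=5), (x=7, y=6)
  Distance 7: (x=1, y=1), (x=3, y=3), (x=4, y=4), (x=5, y=5), (x=9, y=5), (x=6, y=6)
  Distance 8: (x=1, y=2), (x=2, y=3), (x=4, y=5), (x=10, y=5), (x=5, y=6), (x=9, y=6)
  Distance 9: (x=1, y=3), (x=10, y=4), (x=3, y=5), (x=4, y=6)  <- goal reached here
One shortest path (9 moves): (x=7, y=0) -> (x=7, y=1) -> (x=7, y=2) -> (x=7, y=3) -> (x=7, y=4) -> (x=8, y=4) -> (x=8, y=5) -> (x=9, y=5) -> (x=10, y=5) -> (x=10, y=4)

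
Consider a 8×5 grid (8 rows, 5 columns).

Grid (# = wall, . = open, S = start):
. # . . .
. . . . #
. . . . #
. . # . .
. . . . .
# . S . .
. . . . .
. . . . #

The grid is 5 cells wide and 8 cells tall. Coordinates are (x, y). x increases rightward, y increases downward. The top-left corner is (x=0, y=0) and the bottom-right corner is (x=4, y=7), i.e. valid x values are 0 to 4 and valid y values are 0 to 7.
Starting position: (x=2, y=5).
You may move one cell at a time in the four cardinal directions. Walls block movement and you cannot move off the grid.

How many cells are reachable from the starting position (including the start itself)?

BFS flood-fill from (x=2, y=5):
  Distance 0: (x=2, y=5)
  Distance 1: (x=2, y=4), (x=1, y=5), (x=3, y=5), (x=2, y=6)
  Distance 2: (x=1, y=4), (x=3, y=4), (x=4, y=5), (x=1, y=6), (x=3, y=6), (x=2, y=7)
  Distance 3: (x=1, y=3), (x=3, y=3), (x=0, y=4), (x=4, y=4), (x=0, y=6), (x=4, y=6), (x=1, y=7), (x=3, y=7)
  Distance 4: (x=1, y=2), (x=3, y=2), (x=0, y=3), (x=4, y=3), (x=0, y=7)
  Distance 5: (x=1, y=1), (x=3, y=1), (x=0, y=2), (x=2, y=2)
  Distance 6: (x=3, y=0), (x=0, y=1), (x=2, y=1)
  Distance 7: (x=0, y=0), (x=2, y=0), (x=4, y=0)
Total reachable: 34 (grid has 34 open cells total)

Answer: Reachable cells: 34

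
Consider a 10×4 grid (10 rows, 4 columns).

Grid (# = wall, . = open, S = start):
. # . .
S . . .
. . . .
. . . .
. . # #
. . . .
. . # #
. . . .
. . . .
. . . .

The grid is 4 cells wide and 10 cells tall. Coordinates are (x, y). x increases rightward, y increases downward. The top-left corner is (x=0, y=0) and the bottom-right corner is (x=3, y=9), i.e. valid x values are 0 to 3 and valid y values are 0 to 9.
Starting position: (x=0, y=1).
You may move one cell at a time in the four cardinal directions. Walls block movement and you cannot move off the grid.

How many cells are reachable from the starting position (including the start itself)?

Answer: Reachable cells: 35

Derivation:
BFS flood-fill from (x=0, y=1):
  Distance 0: (x=0, y=1)
  Distance 1: (x=0, y=0), (x=1, y=1), (x=0, y=2)
  Distance 2: (x=2, y=1), (x=1, y=2), (x=0, y=3)
  Distance 3: (x=2, y=0), (x=3, y=1), (x=2, y=2), (x=1, y=3), (x=0, y=4)
  Distance 4: (x=3, y=0), (x=3, y=2), (x=2, y=3), (x=1, y=4), (x=0, y=5)
  Distance 5: (x=3, y=3), (x=1, y=5), (x=0, y=6)
  Distance 6: (x=2, y=5), (x=1, y=6), (x=0, y=7)
  Distance 7: (x=3, y=5), (x=1, y=7), (x=0, y=8)
  Distance 8: (x=2, y=7), (x=1, y=8), (x=0, y=9)
  Distance 9: (x=3, y=7), (x=2, y=8), (x=1, y=9)
  Distance 10: (x=3, y=8), (x=2, y=9)
  Distance 11: (x=3, y=9)
Total reachable: 35 (grid has 35 open cells total)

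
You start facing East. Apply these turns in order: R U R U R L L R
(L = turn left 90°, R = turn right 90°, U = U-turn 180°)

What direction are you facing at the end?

Answer: Final heading: West

Derivation:
Start: East
  R (right (90° clockwise)) -> South
  U (U-turn (180°)) -> North
  R (right (90° clockwise)) -> East
  U (U-turn (180°)) -> West
  R (right (90° clockwise)) -> North
  L (left (90° counter-clockwise)) -> West
  L (left (90° counter-clockwise)) -> South
  R (right (90° clockwise)) -> West
Final: West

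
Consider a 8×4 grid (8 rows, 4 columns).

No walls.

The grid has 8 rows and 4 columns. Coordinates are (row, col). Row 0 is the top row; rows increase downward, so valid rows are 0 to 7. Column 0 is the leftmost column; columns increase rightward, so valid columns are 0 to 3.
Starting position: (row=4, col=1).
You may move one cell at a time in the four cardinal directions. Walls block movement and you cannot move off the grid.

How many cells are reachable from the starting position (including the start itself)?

BFS flood-fill from (row=4, col=1):
  Distance 0: (row=4, col=1)
  Distance 1: (row=3, col=1), (row=4, col=0), (row=4, col=2), (row=5, col=1)
  Distance 2: (row=2, col=1), (row=3, col=0), (row=3, col=2), (row=4, col=3), (row=5, col=0), (row=5, col=2), (row=6, col=1)
  Distance 3: (row=1, col=1), (row=2, col=0), (row=2, col=2), (row=3, col=3), (row=5, col=3), (row=6, col=0), (row=6, col=2), (row=7, col=1)
  Distance 4: (row=0, col=1), (row=1, col=0), (row=1, col=2), (row=2, col=3), (row=6, col=3), (row=7, col=0), (row=7, col=2)
  Distance 5: (row=0, col=0), (row=0, col=2), (row=1, col=3), (row=7, col=3)
  Distance 6: (row=0, col=3)
Total reachable: 32 (grid has 32 open cells total)

Answer: Reachable cells: 32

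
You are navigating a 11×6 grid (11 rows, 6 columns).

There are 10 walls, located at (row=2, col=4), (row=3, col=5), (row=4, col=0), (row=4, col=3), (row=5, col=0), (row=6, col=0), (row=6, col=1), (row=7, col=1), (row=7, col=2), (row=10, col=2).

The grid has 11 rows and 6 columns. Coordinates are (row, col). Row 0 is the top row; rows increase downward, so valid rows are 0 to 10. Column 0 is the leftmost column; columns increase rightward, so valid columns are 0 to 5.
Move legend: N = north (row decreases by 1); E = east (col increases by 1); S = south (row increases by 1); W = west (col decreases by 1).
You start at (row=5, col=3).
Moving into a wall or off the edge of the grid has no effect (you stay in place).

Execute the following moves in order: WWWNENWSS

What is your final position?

Start: (row=5, col=3)
  W (west): (row=5, col=3) -> (row=5, col=2)
  W (west): (row=5, col=2) -> (row=5, col=1)
  W (west): blocked, stay at (row=5, col=1)
  N (north): (row=5, col=1) -> (row=4, col=1)
  E (east): (row=4, col=1) -> (row=4, col=2)
  N (north): (row=4, col=2) -> (row=3, col=2)
  W (west): (row=3, col=2) -> (row=3, col=1)
  S (south): (row=3, col=1) -> (row=4, col=1)
  S (south): (row=4, col=1) -> (row=5, col=1)
Final: (row=5, col=1)

Answer: Final position: (row=5, col=1)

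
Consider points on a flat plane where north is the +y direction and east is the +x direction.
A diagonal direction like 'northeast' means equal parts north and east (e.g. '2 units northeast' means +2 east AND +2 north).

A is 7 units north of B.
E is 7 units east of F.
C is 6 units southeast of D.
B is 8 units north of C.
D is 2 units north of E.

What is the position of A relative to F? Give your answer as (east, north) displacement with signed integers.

Answer: A is at (east=13, north=11) relative to F.

Derivation:
Place F at the origin (east=0, north=0).
  E is 7 units east of F: delta (east=+7, north=+0); E at (east=7, north=0).
  D is 2 units north of E: delta (east=+0, north=+2); D at (east=7, north=2).
  C is 6 units southeast of D: delta (east=+6, north=-6); C at (east=13, north=-4).
  B is 8 units north of C: delta (east=+0, north=+8); B at (east=13, north=4).
  A is 7 units north of B: delta (east=+0, north=+7); A at (east=13, north=11).
Therefore A relative to F: (east=13, north=11).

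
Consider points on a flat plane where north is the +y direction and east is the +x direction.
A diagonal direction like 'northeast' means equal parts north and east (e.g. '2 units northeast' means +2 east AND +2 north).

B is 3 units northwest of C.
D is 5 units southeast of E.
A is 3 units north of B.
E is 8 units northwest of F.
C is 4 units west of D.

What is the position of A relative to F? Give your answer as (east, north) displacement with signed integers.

Answer: A is at (east=-10, north=9) relative to F.

Derivation:
Place F at the origin (east=0, north=0).
  E is 8 units northwest of F: delta (east=-8, north=+8); E at (east=-8, north=8).
  D is 5 units southeast of E: delta (east=+5, north=-5); D at (east=-3, north=3).
  C is 4 units west of D: delta (east=-4, north=+0); C at (east=-7, north=3).
  B is 3 units northwest of C: delta (east=-3, north=+3); B at (east=-10, north=6).
  A is 3 units north of B: delta (east=+0, north=+3); A at (east=-10, north=9).
Therefore A relative to F: (east=-10, north=9).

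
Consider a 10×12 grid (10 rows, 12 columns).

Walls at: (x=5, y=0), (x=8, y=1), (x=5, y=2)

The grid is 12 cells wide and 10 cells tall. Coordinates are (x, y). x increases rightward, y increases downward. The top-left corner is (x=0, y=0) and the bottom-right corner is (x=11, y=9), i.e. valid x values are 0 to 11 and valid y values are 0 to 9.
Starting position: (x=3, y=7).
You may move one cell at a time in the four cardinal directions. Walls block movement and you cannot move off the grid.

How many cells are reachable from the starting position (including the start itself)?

BFS flood-fill from (x=3, y=7):
  Distance 0: (x=3, y=7)
  Distance 1: (x=3, y=6), (x=2, y=7), (x=4, y=7), (x=3, y=8)
  Distance 2: (x=3, y=5), (x=2, y=6), (x=4, y=6), (x=1, y=7), (x=5, y=7), (x=2, y=8), (x=4, y=8), (x=3, y=9)
  Distance 3: (x=3, y=4), (x=2, y=5), (x=4, y=5), (x=1, y=6), (x=5, y=6), (x=0, y=7), (x=6, y=7), (x=1, y=8), (x=5, y=8), (x=2, y=9), (x=4, y=9)
  Distance 4: (x=3, y=3), (x=2, y=4), (x=4, y=4), (x=1, y=5), (x=5, y=5), (x=0, y=6), (x=6, y=6), (x=7, y=7), (x=0, y=8), (x=6, y=8), (x=1, y=9), (x=5, y=9)
  Distance 5: (x=3, y=2), (x=2, y=3), (x=4, y=3), (x=1, y=4), (x=5, y=4), (x=0, y=5), (x=6, y=5), (x=7, y=6), (x=8, y=7), (x=7, y=8), (x=0, y=9), (x=6, y=9)
  Distance 6: (x=3, y=1), (x=2, y=2), (x=4, y=2), (x=1, y=3), (x=5, y=3), (x=0, y=4), (x=6, y=4), (x=7, y=5), (x=8, y=6), (x=9, y=7), (x=8, y=8), (x=7, y=9)
  Distance 7: (x=3, y=0), (x=2, y=1), (x=4, y=1), (x=1, y=2), (x=0, y=3), (x=6, y=3), (x=7, y=4), (x=8, y=5), (x=9, y=6), (x=10, y=7), (x=9, y=8), (x=8, y=9)
  Distance 8: (x=2, y=0), (x=4, y=0), (x=1, y=1), (x=5, y=1), (x=0, y=2), (x=6, y=2), (x=7, y=3), (x=8, y=4), (x=9, y=5), (x=10, y=6), (x=11, y=7), (x=10, y=8), (x=9, y=9)
  Distance 9: (x=1, y=0), (x=0, y=1), (x=6, y=1), (x=7, y=2), (x=8, y=3), (x=9, y=4), (x=10, y=5), (x=11, y=6), (x=11, y=8), (x=10, y=9)
  Distance 10: (x=0, y=0), (x=6, y=0), (x=7, y=1), (x=8, y=2), (x=9, y=3), (x=10, y=4), (x=11, y=5), (x=11, y=9)
  Distance 11: (x=7, y=0), (x=9, y=2), (x=10, y=3), (x=11, y=4)
  Distance 12: (x=8, y=0), (x=9, y=1), (x=10, y=2), (x=11, y=3)
  Distance 13: (x=9, y=0), (x=10, y=1), (x=11, y=2)
  Distance 14: (x=10, y=0), (x=11, y=1)
  Distance 15: (x=11, y=0)
Total reachable: 117 (grid has 117 open cells total)

Answer: Reachable cells: 117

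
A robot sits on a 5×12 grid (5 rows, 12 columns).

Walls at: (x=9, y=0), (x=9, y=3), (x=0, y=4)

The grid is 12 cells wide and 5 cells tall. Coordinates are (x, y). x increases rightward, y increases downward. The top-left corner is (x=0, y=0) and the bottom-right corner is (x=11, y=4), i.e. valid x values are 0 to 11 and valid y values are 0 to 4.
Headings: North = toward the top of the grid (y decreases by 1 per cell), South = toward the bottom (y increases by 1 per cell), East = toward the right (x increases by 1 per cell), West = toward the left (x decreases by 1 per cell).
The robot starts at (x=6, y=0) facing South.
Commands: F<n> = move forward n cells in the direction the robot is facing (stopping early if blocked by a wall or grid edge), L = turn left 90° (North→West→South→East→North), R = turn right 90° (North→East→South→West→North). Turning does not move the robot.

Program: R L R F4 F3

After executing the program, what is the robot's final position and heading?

Start: (x=6, y=0), facing South
  R: turn right, now facing West
  L: turn left, now facing South
  R: turn right, now facing West
  F4: move forward 4, now at (x=2, y=0)
  F3: move forward 2/3 (blocked), now at (x=0, y=0)
Final: (x=0, y=0), facing West

Answer: Final position: (x=0, y=0), facing West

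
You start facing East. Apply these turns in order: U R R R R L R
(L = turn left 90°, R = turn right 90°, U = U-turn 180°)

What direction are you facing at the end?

Answer: Final heading: West

Derivation:
Start: East
  U (U-turn (180°)) -> West
  R (right (90° clockwise)) -> North
  R (right (90° clockwise)) -> East
  R (right (90° clockwise)) -> South
  R (right (90° clockwise)) -> West
  L (left (90° counter-clockwise)) -> South
  R (right (90° clockwise)) -> West
Final: West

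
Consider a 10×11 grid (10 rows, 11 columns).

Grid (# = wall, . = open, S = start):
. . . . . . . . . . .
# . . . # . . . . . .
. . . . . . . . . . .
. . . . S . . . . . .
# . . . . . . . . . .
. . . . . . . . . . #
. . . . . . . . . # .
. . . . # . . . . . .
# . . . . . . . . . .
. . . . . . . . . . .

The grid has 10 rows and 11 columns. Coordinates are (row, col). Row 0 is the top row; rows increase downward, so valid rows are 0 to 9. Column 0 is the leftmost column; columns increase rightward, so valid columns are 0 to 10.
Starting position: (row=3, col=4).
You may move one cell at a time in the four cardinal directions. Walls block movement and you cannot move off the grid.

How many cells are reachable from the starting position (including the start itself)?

Answer: Reachable cells: 103

Derivation:
BFS flood-fill from (row=3, col=4):
  Distance 0: (row=3, col=4)
  Distance 1: (row=2, col=4), (row=3, col=3), (row=3, col=5), (row=4, col=4)
  Distance 2: (row=2, col=3), (row=2, col=5), (row=3, col=2), (row=3, col=6), (row=4, col=3), (row=4, col=5), (row=5, col=4)
  Distance 3: (row=1, col=3), (row=1, col=5), (row=2, col=2), (row=2, col=6), (row=3, col=1), (row=3, col=7), (row=4, col=2), (row=4, col=6), (row=5, col=3), (row=5, col=5), (row=6, col=4)
  Distance 4: (row=0, col=3), (row=0, col=5), (row=1, col=2), (row=1, col=6), (row=2, col=1), (row=2, col=7), (row=3, col=0), (row=3, col=8), (row=4, col=1), (row=4, col=7), (row=5, col=2), (row=5, col=6), (row=6, col=3), (row=6, col=5)
  Distance 5: (row=0, col=2), (row=0, col=4), (row=0, col=6), (row=1, col=1), (row=1, col=7), (row=2, col=0), (row=2, col=8), (row=3, col=9), (row=4, col=8), (row=5, col=1), (row=5, col=7), (row=6, col=2), (row=6, col=6), (row=7, col=3), (row=7, col=5)
  Distance 6: (row=0, col=1), (row=0, col=7), (row=1, col=8), (row=2, col=9), (row=3, col=10), (row=4, col=9), (row=5, col=0), (row=5, col=8), (row=6, col=1), (row=6, col=7), (row=7, col=2), (row=7, col=6), (row=8, col=3), (row=8, col=5)
  Distance 7: (row=0, col=0), (row=0, col=8), (row=1, col=9), (row=2, col=10), (row=4, col=10), (row=5, col=9), (row=6, col=0), (row=6, col=8), (row=7, col=1), (row=7, col=7), (row=8, col=2), (row=8, col=4), (row=8, col=6), (row=9, col=3), (row=9, col=5)
  Distance 8: (row=0, col=9), (row=1, col=10), (row=7, col=0), (row=7, col=8), (row=8, col=1), (row=8, col=7), (row=9, col=2), (row=9, col=4), (row=9, col=6)
  Distance 9: (row=0, col=10), (row=7, col=9), (row=8, col=8), (row=9, col=1), (row=9, col=7)
  Distance 10: (row=7, col=10), (row=8, col=9), (row=9, col=0), (row=9, col=8)
  Distance 11: (row=6, col=10), (row=8, col=10), (row=9, col=9)
  Distance 12: (row=9, col=10)
Total reachable: 103 (grid has 103 open cells total)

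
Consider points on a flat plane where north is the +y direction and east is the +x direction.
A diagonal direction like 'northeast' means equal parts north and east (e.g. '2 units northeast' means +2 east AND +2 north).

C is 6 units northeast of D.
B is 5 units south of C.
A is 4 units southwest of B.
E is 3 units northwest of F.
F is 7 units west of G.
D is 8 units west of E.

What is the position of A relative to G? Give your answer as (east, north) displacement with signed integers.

Place G at the origin (east=0, north=0).
  F is 7 units west of G: delta (east=-7, north=+0); F at (east=-7, north=0).
  E is 3 units northwest of F: delta (east=-3, north=+3); E at (east=-10, north=3).
  D is 8 units west of E: delta (east=-8, north=+0); D at (east=-18, north=3).
  C is 6 units northeast of D: delta (east=+6, north=+6); C at (east=-12, north=9).
  B is 5 units south of C: delta (east=+0, north=-5); B at (east=-12, north=4).
  A is 4 units southwest of B: delta (east=-4, north=-4); A at (east=-16, north=0).
Therefore A relative to G: (east=-16, north=0).

Answer: A is at (east=-16, north=0) relative to G.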